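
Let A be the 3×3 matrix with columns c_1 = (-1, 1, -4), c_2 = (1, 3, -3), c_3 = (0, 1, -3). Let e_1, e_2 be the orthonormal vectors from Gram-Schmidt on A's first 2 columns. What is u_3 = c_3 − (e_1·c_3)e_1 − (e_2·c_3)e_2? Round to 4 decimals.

c_1 = (-1, 1, -4); ‖c_1‖ = 4.2426, so e_1 = (-0.2357, 0.2357, -0.9428).
e_1·c_2 = (-0.2357)·1 + 0.2357·3 + (-0.9428)·(-3) = 3.2998.
u_2 = c_2 − 3.2998·e_1 = (1.7778, 2.2222, 0.1111).
‖u_2‖ = 2.8480, so e_2 = (0.6242, 0.7803, 0.0390).
e_1·c_3 = (-0.2357)·0 + 0.2357·1 + (-0.9428)·(-3) = 3.0641; e_2·c_3 = 0.6242·0 + 0.7803·1 + 0.0390·(-3) = 0.6632.
u_3 = c_3 − 3.0641·e_1 − 0.6632·e_2 = (0.3082, -0.2397, -0.1370).

u_3 = (0.3082, -0.2397, -0.1370)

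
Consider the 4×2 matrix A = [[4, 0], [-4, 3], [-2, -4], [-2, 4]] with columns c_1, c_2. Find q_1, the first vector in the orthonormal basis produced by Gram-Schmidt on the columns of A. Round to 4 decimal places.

q_1 = c_1/‖c_1‖ = (4, -4, -2, -2)/6.3246 = (0.6325, -0.6325, -0.3162, -0.3162).

q_1 = (0.6325, -0.6325, -0.3162, -0.3162)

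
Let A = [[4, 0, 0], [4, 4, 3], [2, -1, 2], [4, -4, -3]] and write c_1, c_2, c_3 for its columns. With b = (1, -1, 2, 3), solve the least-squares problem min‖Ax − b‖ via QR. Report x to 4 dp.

x = (0.2500, -0.7727, 0.3636)

c_1 = (4, 4, 2, 4); ‖c_1‖ = 7.2111, so q_1 = (0.5547, 0.5547, 0.2774, 0.5547).
q_1·c_2 = 0.5547·0 + 0.5547·4 + 0.2774·(-1) + 0.5547·(-4) = -0.2774.
u_2 = c_2 + 0.2774·q_1 = (0.1538, 4.1538, -0.9231, -3.8462).
‖u_2‖ = 5.7379, so q_2 = (0.0268, 0.7239, -0.1609, -0.6703).
q_1·c_3 = 0.5547·0 + 0.5547·3 + 0.2774·2 + 0.5547·(-3) = 0.5547; q_2·c_3 = 0.0268·0 + 0.7239·3 + (-0.1609)·2 + (-0.6703)·(-3) = 3.8610.
u_3 = c_3 − 0.5547·q_1 − 3.8610·q_2 = (-0.4112, -0.1028, 2.4673, -0.7196).
‖u_3‖ = 2.6048, so q_3 = (-0.1579, -0.0395, 0.9472, -0.2763).
Qᵀb = (2.2188, -3.0298, 0.9472).
Back-substitute: x_3 = 0.9472/2.6048 = 0.3636.
x_2 = (-3.0298 − 3.8610·0.3636)/5.7379 = -0.7727.
x_1 = (2.2188 + 0.2774·(-0.7727) − 0.5547·0.3636)/7.2111 = 0.2500.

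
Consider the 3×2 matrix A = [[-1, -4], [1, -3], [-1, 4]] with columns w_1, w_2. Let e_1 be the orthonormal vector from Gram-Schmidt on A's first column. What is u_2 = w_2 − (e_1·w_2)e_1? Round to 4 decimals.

u_2 = (-5.0000, -2.0000, 3.0000)

w_1 = (-1, 1, -1); ‖w_1‖ = 1.7321, so e_1 = (-0.5774, 0.5774, -0.5774).
e_1·w_2 = (-0.5774)·(-4) + 0.5774·(-3) + (-0.5774)·4 = -1.7321.
u_2 = w_2 + 1.7321·e_1 = (-5.0000, -2.0000, 3.0000).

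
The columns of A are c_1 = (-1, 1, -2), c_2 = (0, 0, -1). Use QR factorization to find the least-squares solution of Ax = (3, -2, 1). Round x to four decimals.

e_1 = c_1/‖c_1‖ = (-1, 1, -2)/2.4495 = (-0.4082, 0.4082, -0.8165).
r_{12} = e_1·c_2 = 0.8165.
u_2 = c_2 − 0.8165·e_1 = (0.3333, -0.3333, -0.3333).
‖u_2‖ = 0.5774, so e_2 = (0.5774, -0.5774, -0.5774).
Qᵀb = (-2.8577, 2.3094).
Back-substitute: x_2 = 2.3094/0.5774 = 4.0000.
x_1 = (-2.8577 − 0.8165·4.0000)/2.4495 = -2.5000.

x = (-2.5000, 4.0000)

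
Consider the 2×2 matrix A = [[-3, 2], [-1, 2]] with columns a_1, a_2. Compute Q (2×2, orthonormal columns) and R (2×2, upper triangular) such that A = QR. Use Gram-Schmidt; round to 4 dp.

a_1 = (-3, -1); ‖a_1‖ = 3.1623, so e_1 = (-0.9487, -0.3162).
e_1·a_2 = (-0.9487)·2 + (-0.3162)·2 = -2.5298.
u_2 = a_2 + 2.5298·e_1 = (-0.4000, 1.2000).
‖u_2‖ = 1.2649, so e_2 = (-0.3162, 0.9487).

Q = [[-0.9487, -0.3162], [-0.3162, 0.9487]], R = [[3.1623, -2.5298], [0.0000, 1.2649]]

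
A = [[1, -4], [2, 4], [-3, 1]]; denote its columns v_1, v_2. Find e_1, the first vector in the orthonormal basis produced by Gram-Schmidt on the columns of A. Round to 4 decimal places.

e_1 = (0.2673, 0.5345, -0.8018)

e_1 = v_1/‖v_1‖ = (1, 2, -3)/3.7417 = (0.2673, 0.5345, -0.8018).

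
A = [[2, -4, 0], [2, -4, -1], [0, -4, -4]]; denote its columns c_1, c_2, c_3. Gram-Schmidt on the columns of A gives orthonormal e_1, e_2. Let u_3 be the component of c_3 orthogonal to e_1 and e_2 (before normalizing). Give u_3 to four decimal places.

u_3 = (0.5000, -0.5000, 0.0000)

c_1 = (2, 2, 0); ‖c_1‖ = 2.8284, so e_1 = (0.7071, 0.7071, 0.0000).
e_1·c_2 = 0.7071·(-4) + 0.7071·(-4) + 0.0000·(-4) = -5.6569.
u_2 = c_2 + 5.6569·e_1 = (0.0000, 0.0000, -4.0000).
‖u_2‖ = 4.0000, so e_2 = (0.0000, 0.0000, -1.0000).
e_1·c_3 = 0.7071·0 + 0.7071·(-1) + 0.0000·(-4) = -0.7071; e_2·c_3 = (0.0000)·0 + (0.0000)·(-1) + (-1.0000)·(-4) = 4.0000.
u_3 = c_3 + 0.7071·e_1 − 4.0000·e_2 = (0.5000, -0.5000, 0.0000).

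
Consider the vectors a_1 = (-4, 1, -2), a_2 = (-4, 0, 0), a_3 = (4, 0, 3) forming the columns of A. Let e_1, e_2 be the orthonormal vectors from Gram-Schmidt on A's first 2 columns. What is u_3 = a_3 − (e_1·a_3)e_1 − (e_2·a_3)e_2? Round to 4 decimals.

a_1 = (-4, 1, -2); ‖a_1‖ = 4.5826, so e_1 = (-0.8729, 0.2182, -0.4364).
e_1·a_2 = (-0.8729)·(-4) + 0.2182·0 + (-0.4364)·0 = 3.4915.
u_2 = a_2 − 3.4915·e_1 = (-0.9524, -0.7619, 1.5238).
‖u_2‖ = 1.9518, so e_2 = (-0.4880, -0.3904, 0.7807).
e_1·a_3 = (-0.8729)·4 + 0.2182·0 + (-0.4364)·3 = -4.8008; e_2·a_3 = (-0.4880)·4 + (-0.3904)·0 + 0.7807·3 = 0.3904.
u_3 = a_3 + 4.8008·e_1 − 0.3904·e_2 = (0.0000, 1.2000, 0.6000).

u_3 = (0.0000, 1.2000, 0.6000)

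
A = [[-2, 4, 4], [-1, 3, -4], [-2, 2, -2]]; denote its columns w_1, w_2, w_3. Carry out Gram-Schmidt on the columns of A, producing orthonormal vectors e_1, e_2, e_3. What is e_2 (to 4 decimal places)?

e_1 = w_1/‖w_1‖ = (-2, -1, -2)/3.0000 = (-0.6667, -0.3333, -0.6667).
r_{12} = e_1·w_2 = -5.0000.
u_2 = w_2 + 5.0000·e_1 = (0.6667, 1.3333, -1.3333).
‖u_2‖ = 2.0000, so e_2 = (0.3333, 0.6667, -0.6667).

e_2 = (0.3333, 0.6667, -0.6667)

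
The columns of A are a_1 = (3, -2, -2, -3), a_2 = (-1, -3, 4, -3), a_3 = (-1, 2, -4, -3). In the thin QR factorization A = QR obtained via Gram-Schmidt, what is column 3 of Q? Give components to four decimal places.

a_1 = (3, -2, -2, -3); ‖a_1‖ = 5.0990, so q_1 = (0.5883, -0.3922, -0.3922, -0.5883).
q_1·a_2 = 0.5883·(-1) + (-0.3922)·(-3) + (-0.3922)·4 + (-0.5883)·(-3) = 0.7845.
u_2 = a_2 − 0.7845·q_1 = (-1.4615, -2.6923, 4.3077, -2.5385).
‖u_2‖ = 5.8638, so q_2 = (-0.2492, -0.4591, 0.7346, -0.4329).
q_1·a_3 = 0.5883·(-1) + (-0.3922)·2 + (-0.3922)·(-4) + (-0.5883)·(-3) = 1.9612; q_2·a_3 = (-0.2492)·(-1) + (-0.4591)·2 + 0.7346·(-4) + (-0.4329)·(-3) = -2.3088.
u_3 = a_3 − 1.9612·q_1 + 2.3088·q_2 = (-2.7293, 1.7092, -1.5347, -2.8456).
‖u_3‖ = 4.5633, so q_3 = (-0.5981, 0.3746, -0.3363, -0.6236).

q_3 = (-0.5981, 0.3746, -0.3363, -0.6236)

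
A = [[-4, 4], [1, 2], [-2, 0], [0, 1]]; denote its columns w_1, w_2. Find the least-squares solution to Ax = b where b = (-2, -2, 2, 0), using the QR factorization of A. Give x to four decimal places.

w_1 = (-4, 1, -2, 0); ‖w_1‖ = 4.5826, so q_1 = (-0.8729, 0.2182, -0.4364, 0.0000).
q_1·w_2 = (-0.8729)·4 + 0.2182·2 + (-0.4364)·0 + 0.0000·1 = -3.0551.
u_2 = w_2 + 3.0551·q_1 = (1.3333, 2.6667, -1.3333, 1.0000).
‖u_2‖ = 3.4157, so q_2 = (0.3904, 0.7807, -0.3904, 0.2928).
Qᵀb = (0.4364, -3.1229).
Back-substitute: x_2 = -3.1229/3.4157 = -0.9143.
x_1 = (0.4364 + 3.0551·(-0.9143))/4.5826 = -0.5143.

x = (-0.5143, -0.9143)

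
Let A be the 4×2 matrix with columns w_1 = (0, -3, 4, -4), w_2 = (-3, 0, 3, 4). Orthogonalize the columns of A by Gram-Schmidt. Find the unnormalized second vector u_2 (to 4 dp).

e_1 = w_1/‖w_1‖ = (0, -3, 4, -4)/6.4031 = (0.0000, -0.4685, 0.6247, -0.6247).
r_{12} = e_1·w_2 = -0.6247.
u_2 = w_2 + 0.6247·e_1 = (-3.0000, -0.2927, 3.3902, 3.6098).

u_2 = (-3.0000, -0.2927, 3.3902, 3.6098)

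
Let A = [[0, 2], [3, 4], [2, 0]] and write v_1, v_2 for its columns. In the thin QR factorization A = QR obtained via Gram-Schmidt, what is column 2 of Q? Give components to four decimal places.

q_2 = (0.6695, 0.4120, -0.6180)

v_1 = (0, 3, 2); ‖v_1‖ = 3.6056, so q_1 = (0.0000, 0.8321, 0.5547).
q_1·v_2 = 0.0000·2 + 0.8321·4 + 0.5547·0 = 3.3282.
u_2 = v_2 − 3.3282·q_1 = (2.0000, 1.2308, -1.8462).
‖u_2‖ = 2.9872, so q_2 = (0.6695, 0.4120, -0.6180).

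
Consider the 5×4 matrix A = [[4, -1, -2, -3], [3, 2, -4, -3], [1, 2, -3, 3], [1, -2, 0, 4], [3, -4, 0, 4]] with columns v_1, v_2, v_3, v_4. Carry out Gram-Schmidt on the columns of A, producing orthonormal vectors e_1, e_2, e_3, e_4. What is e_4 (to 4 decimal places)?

e_4 = (0.4108, -0.6527, 0.5963, -0.2219, -0.0199)

v_1 = (4, 3, 1, 1, 3); ‖v_1‖ = 6.0000, so e_1 = (0.6667, 0.5000, 0.1667, 0.1667, 0.5000).
e_1·v_2 = 0.6667·(-1) + 0.5000·2 + 0.1667·2 + 0.1667·(-2) + 0.5000·(-4) = -1.6667.
u_2 = v_2 + 1.6667·e_1 = (0.1111, 2.8333, 2.2778, -1.7222, -3.1667).
‖u_2‖ = 5.1208, so e_2 = (0.0217, 0.5533, 0.4448, -0.3363, -0.6184).
e_1·v_3 = 0.6667·(-2) + 0.5000·(-4) + 0.1667·(-3) + 0.1667·0 + 0.5000·0 = -3.8333; e_2·v_3 = 0.0217·(-2) + 0.5533·(-4) + 0.4448·(-3) + (-0.3363)·0 + (-0.6184)·0 = -3.5910.
u_3 = v_3 + 3.8333·e_1 + 3.5910·e_2 = (0.6335, -0.0964, -0.7638, -0.5689, -0.3040).
‖u_3‖ = 1.1874, so e_3 = (0.5335, -0.0812, -0.6432, -0.4791, -0.2560).
e_1·v_4 = 0.6667·(-3) + 0.5000·(-3) + 0.1667·3 + 0.1667·4 + 0.5000·4 = -0.3333; e_2·v_4 = 0.0217·(-3) + 0.5533·(-3) + 0.4448·3 + (-0.3363)·4 + (-0.6184)·4 = -4.2094; e_3·v_4 = 0.5335·(-3) + (-0.0812)·(-3) + (-0.6432)·3 + (-0.4791)·4 + (-0.2560)·4 = -6.2270.
u_4 = v_4 + 0.3333·e_1 + 4.2094·e_2 + 6.2270·e_3 = (0.6356, -1.0098, 0.9226, -0.3434, -0.0308).
‖u_4‖ = 1.5472, so e_4 = (0.4108, -0.6527, 0.5963, -0.2219, -0.0199).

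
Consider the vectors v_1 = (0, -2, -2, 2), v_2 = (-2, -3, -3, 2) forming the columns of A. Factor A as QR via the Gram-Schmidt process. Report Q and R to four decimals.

Q = [[0.0000, -0.9258], [-0.5774, -0.1543], [-0.5774, -0.1543], [0.5774, -0.3086]], R = [[3.4641, 4.6188], [0.0000, 2.1602]]

v_1 = (0, -2, -2, 2); ‖v_1‖ = 3.4641, so q_1 = (0.0000, -0.5774, -0.5774, 0.5774).
q_1·v_2 = 0.0000·(-2) + (-0.5774)·(-3) + (-0.5774)·(-3) + 0.5774·2 = 4.6188.
u_2 = v_2 − 4.6188·q_1 = (-2.0000, -0.3333, -0.3333, -0.6667).
‖u_2‖ = 2.1602, so q_2 = (-0.9258, -0.1543, -0.1543, -0.3086).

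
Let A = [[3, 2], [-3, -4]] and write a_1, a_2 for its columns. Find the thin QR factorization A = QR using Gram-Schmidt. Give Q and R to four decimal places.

a_1 = (3, -3); ‖a_1‖ = 4.2426, so q_1 = (0.7071, -0.7071).
q_1·a_2 = 0.7071·2 + (-0.7071)·(-4) = 4.2426.
u_2 = a_2 − 4.2426·q_1 = (-1.0000, -1.0000).
‖u_2‖ = 1.4142, so q_2 = (-0.7071, -0.7071).

Q = [[0.7071, -0.7071], [-0.7071, -0.7071]], R = [[4.2426, 4.2426], [0.0000, 1.4142]]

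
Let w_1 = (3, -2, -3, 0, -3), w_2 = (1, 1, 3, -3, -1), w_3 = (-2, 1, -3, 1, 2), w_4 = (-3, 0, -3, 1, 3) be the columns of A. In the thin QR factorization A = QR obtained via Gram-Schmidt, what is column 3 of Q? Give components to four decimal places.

q_3 = (-0.1470, 0.5005, -0.6277, -0.5588, 0.1470)

w_1 = (3, -2, -3, 0, -3); ‖w_1‖ = 5.5678, so q_1 = (0.5388, -0.3592, -0.5388, 0.0000, -0.5388).
q_1·w_2 = 0.5388·1 + (-0.3592)·1 + (-0.5388)·3 + 0.0000·(-3) + (-0.5388)·(-1) = -0.8980.
u_2 = w_2 + 0.8980·q_1 = (1.4839, 0.6774, 2.5161, -3.0000, -1.4839).
‖u_2‖ = 4.4937, so q_2 = (0.3302, 0.1507, 0.5599, -0.6676, -0.3302).
q_1·w_3 = 0.5388·(-2) + (-0.3592)·1 + (-0.5388)·(-3) + 0.0000·1 + (-0.5388)·2 = -0.8980; q_2·w_3 = 0.3302·(-2) + 0.1507·1 + 0.5599·(-3) + (-0.6676)·1 + (-0.3302)·2 = -3.5175.
u_3 = w_3 + 0.8980·q_1 + 3.5175·q_2 = (-0.3546, 1.2077, -1.5144, -1.3482, 0.3546).
‖u_3‖ = 2.4127, so q_3 = (-0.1470, 0.5005, -0.6277, -0.5588, 0.1470).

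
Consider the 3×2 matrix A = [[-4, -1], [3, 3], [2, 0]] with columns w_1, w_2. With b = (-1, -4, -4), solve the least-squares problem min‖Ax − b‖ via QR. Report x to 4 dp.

q_1 = w_1/‖w_1‖ = (-4, 3, 2)/5.3852 = (-0.7428, 0.5571, 0.3714).
r_{12} = q_1·w_2 = 2.4140.
u_2 = w_2 − 2.4140·q_1 = (0.7931, 1.6552, -0.8966).
‖u_2‖ = 2.0426, so q_2 = (0.3883, 0.8103, -0.4389).
Qᵀb = (-2.9711, -1.8738).
Back-substitute: x_2 = -1.8738/2.0426 = -0.9174.
x_1 = (-2.9711 − 2.4140·(-0.9174))/5.3852 = -0.1405.

x = (-0.1405, -0.9174)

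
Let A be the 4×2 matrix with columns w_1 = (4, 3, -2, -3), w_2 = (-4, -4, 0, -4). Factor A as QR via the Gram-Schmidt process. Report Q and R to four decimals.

w_1 = (4, 3, -2, -3); ‖w_1‖ = 6.1644, so q_1 = (0.6489, 0.4867, -0.3244, -0.4867).
q_1·w_2 = 0.6489·(-4) + 0.4867·(-4) + (-0.3244)·0 + (-0.4867)·(-4) = -2.5955.
u_2 = w_2 + 2.5955·q_1 = (-2.3158, -2.7368, -0.8421, -5.2632).
‖u_2‖ = 6.4236, so q_2 = (-0.3605, -0.4261, -0.1311, -0.8193).

Q = [[0.6489, -0.3605], [0.4867, -0.4261], [-0.3244, -0.1311], [-0.4867, -0.8193]], R = [[6.1644, -2.5955], [0.0000, 6.4236]]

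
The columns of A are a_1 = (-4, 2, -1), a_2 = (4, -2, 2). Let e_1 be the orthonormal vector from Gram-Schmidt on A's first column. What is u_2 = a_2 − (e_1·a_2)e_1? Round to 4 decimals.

e_1 = a_1/‖a_1‖ = (-4, 2, -1)/4.5826 = (-0.8729, 0.4364, -0.2182).
r_{12} = e_1·a_2 = -4.8008.
u_2 = a_2 + 4.8008·e_1 = (-0.1905, 0.0952, 0.9524).

u_2 = (-0.1905, 0.0952, 0.9524)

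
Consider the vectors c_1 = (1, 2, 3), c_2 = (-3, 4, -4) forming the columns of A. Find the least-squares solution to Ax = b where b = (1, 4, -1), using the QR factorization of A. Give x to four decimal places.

x = (0.6952, 0.5333)

c_1 = (1, 2, 3); ‖c_1‖ = 3.7417, so q_1 = (0.2673, 0.5345, 0.8018).
q_1·c_2 = 0.2673·(-3) + 0.5345·4 + 0.8018·(-4) = -1.8708.
u_2 = c_2 + 1.8708·q_1 = (-2.5000, 5.0000, -2.5000).
‖u_2‖ = 6.1237, so q_2 = (-0.4082, 0.8165, -0.4082).
Qᵀb = (1.6036, 3.2660).
Back-substitute: x_2 = 3.2660/6.1237 = 0.5333.
x_1 = (1.6036 + 1.8708·0.5333)/3.7417 = 0.6952.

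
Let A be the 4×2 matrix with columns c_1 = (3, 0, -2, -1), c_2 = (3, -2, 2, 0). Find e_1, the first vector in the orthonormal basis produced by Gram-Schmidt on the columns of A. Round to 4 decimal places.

e_1 = (0.8018, 0.0000, -0.5345, -0.2673)

c_1 = (3, 0, -2, -1); ‖c_1‖ = 3.7417, so e_1 = (0.8018, 0.0000, -0.5345, -0.2673).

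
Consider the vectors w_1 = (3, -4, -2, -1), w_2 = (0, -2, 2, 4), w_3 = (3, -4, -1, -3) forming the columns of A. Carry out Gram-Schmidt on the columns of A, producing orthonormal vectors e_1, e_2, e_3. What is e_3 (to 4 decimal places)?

w_1 = (3, -4, -2, -1); ‖w_1‖ = 5.4772, so e_1 = (0.5477, -0.7303, -0.3651, -0.1826).
e_1·w_2 = 0.5477·0 + (-0.7303)·(-2) + (-0.3651)·2 + (-0.1826)·4 = 0.0000.
u_2 = w_2 + 0.0000·e_1 = (0.0000, -2.0000, 2.0000, 4.0000).
‖u_2‖ = 4.8990, so e_2 = (0.0000, -0.4082, 0.4082, 0.8165).
e_1·w_3 = 0.5477·3 + (-0.7303)·(-4) + (-0.3651)·(-1) + (-0.1826)·(-3) = 5.4772; e_2·w_3 = 0.0000·3 + (-0.4082)·(-4) + 0.4082·(-1) + 0.8165·(-3) = -1.2247.
u_3 = w_3 − 5.4772·e_1 + 1.2247·e_2 = (0.0000, -0.5000, 1.5000, -1.0000).
‖u_3‖ = 1.8708, so e_3 = (0.0000, -0.2673, 0.8018, -0.5345).

e_3 = (0.0000, -0.2673, 0.8018, -0.5345)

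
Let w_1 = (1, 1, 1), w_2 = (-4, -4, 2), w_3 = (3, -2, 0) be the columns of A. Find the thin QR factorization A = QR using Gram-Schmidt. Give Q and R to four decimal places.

Q = [[0.5774, -0.4082, 0.7071], [0.5774, -0.4082, -0.7071], [0.5774, 0.8165, 0.0000]], R = [[1.7321, -3.4641, 0.5774], [0.0000, 4.8990, -0.4082], [0.0000, 0.0000, 3.5355]]

w_1 = (1, 1, 1); ‖w_1‖ = 1.7321, so e_1 = (0.5774, 0.5774, 0.5774).
e_1·w_2 = 0.5774·(-4) + 0.5774·(-4) + 0.5774·2 = -3.4641.
u_2 = w_2 + 3.4641·e_1 = (-2.0000, -2.0000, 4.0000).
‖u_2‖ = 4.8990, so e_2 = (-0.4082, -0.4082, 0.8165).
e_1·w_3 = 0.5774·3 + 0.5774·(-2) + 0.5774·0 = 0.5774; e_2·w_3 = (-0.4082)·3 + (-0.4082)·(-2) + 0.8165·0 = -0.4082.
u_3 = w_3 − 0.5774·e_1 + 0.4082·e_2 = (2.5000, -2.5000, 0.0000).
‖u_3‖ = 3.5355, so e_3 = (0.7071, -0.7071, 0.0000).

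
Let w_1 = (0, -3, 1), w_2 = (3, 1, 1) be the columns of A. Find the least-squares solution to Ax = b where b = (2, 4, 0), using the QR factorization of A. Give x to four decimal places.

x = (-1.0566, 0.7170)

w_1 = (0, -3, 1); ‖w_1‖ = 3.1623, so q_1 = (0.0000, -0.9487, 0.3162).
q_1·w_2 = 0.0000·3 + (-0.9487)·1 + 0.3162·1 = -0.6325.
u_2 = w_2 + 0.6325·q_1 = (3.0000, 0.4000, 1.2000).
‖u_2‖ = 3.2558, so q_2 = (0.9214, 0.1229, 0.3686).
Qᵀb = (-3.7947, 2.3343).
Back-substitute: x_2 = 2.3343/3.2558 = 0.7170.
x_1 = (-3.7947 + 0.6325·0.7170)/3.1623 = -1.0566.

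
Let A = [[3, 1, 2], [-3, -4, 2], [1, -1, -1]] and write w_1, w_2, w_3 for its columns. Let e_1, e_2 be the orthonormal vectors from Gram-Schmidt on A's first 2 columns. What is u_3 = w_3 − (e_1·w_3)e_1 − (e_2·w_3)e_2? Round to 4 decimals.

w_1 = (3, -3, 1); ‖w_1‖ = 4.3589, so e_1 = (0.6882, -0.6882, 0.2294).
e_1·w_2 = 0.6882·1 + (-0.6882)·(-4) + 0.2294·(-1) = 3.2118.
u_2 = w_2 − 3.2118·e_1 = (-1.2105, -1.7895, -1.7368).
‖u_2‖ = 2.7720, so e_2 = (-0.4367, -0.6455, -0.6266).
e_1·w_3 = 0.6882·2 + (-0.6882)·2 + 0.2294·(-1) = -0.2294; e_2·w_3 = (-0.4367)·2 + (-0.6455)·2 + (-0.6266)·(-1) = -1.5379.
u_3 = w_3 + 0.2294·e_1 + 1.5379·e_2 = (1.4863, 0.8493, -1.9110).

u_3 = (1.4863, 0.8493, -1.9110)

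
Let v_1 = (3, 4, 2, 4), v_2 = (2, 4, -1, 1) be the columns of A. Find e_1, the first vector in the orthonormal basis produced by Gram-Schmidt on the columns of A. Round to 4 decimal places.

e_1 = (0.4472, 0.5963, 0.2981, 0.5963)

v_1 = (3, 4, 2, 4); ‖v_1‖ = 6.7082, so e_1 = (0.4472, 0.5963, 0.2981, 0.5963).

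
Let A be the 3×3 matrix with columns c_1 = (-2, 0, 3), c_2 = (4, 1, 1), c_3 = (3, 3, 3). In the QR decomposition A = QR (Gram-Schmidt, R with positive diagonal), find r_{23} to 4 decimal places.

r_{23} = 4.7770

c_1 = (-2, 0, 3); ‖c_1‖ = 3.6056, so e_1 = (-0.5547, 0.0000, 0.8321).
e_1·c_2 = (-0.5547)·4 + 0.0000·1 + 0.8321·1 = -1.3868.
u_2 = c_2 + 1.3868·e_1 = (3.2308, 1.0000, 2.1538).
‖u_2‖ = 4.0096, so e_2 = (0.8058, 0.2494, 0.5372).
r_{23} = e_2·c_3 = 4.7770.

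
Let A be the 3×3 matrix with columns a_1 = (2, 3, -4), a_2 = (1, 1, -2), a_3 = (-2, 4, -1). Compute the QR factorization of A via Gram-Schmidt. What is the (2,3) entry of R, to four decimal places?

r_{23} = -3.3218

a_1 = (2, 3, -4); ‖a_1‖ = 5.3852, so q_1 = (0.3714, 0.5571, -0.7428).
q_1·a_2 = 0.3714·1 + 0.5571·1 + (-0.7428)·(-2) = 2.4140.
u_2 = a_2 − 2.4140·q_1 = (0.1034, -0.3448, -0.2069).
‖u_2‖ = 0.4152, so q_2 = (0.2491, -0.8305, -0.4983).
r_{23} = q_2·a_3 = -3.3218.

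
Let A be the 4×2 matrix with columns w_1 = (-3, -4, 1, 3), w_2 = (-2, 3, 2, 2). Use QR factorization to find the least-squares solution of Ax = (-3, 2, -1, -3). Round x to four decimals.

x = (-0.2695, 0.2161)

w_1 = (-3, -4, 1, 3); ‖w_1‖ = 5.9161, so e_1 = (-0.5071, -0.6761, 0.1690, 0.5071).
e_1·w_2 = (-0.5071)·(-2) + (-0.6761)·3 + 0.1690·2 + 0.5071·2 = 0.3381.
u_2 = w_2 − 0.3381·e_1 = (-1.8286, 3.2286, 1.9429, 1.8286).
‖u_2‖ = 4.5701, so e_2 = (-0.4001, 0.7065, 0.4251, 0.4001).
Qᵀb = (-1.5213, 0.9878).
Back-substitute: x_2 = 0.9878/4.5701 = 0.2161.
x_1 = (-1.5213 − 0.3381·0.2161)/5.9161 = -0.2695.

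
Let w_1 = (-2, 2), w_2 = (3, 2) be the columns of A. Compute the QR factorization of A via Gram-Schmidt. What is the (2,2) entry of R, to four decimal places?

e_1 = w_1/‖w_1‖ = (-2, 2)/2.8284 = (-0.7071, 0.7071).
r_{12} = e_1·w_2 = -0.7071.
u_2 = w_2 + 0.7071·e_1 = (2.5000, 2.5000).
r_{22} = ‖u_2‖ = 3.5355.

r_{22} = 3.5355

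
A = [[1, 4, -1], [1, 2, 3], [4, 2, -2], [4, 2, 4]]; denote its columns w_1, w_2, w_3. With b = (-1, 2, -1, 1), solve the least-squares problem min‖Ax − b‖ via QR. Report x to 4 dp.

q_1 = w_1/‖w_1‖ = (1, 1, 4, 4)/5.8310 = (0.1715, 0.1715, 0.6860, 0.6860).
r_{12} = q_1·w_2 = 3.7730.
u_2 = w_2 − 3.7730·q_1 = (3.3529, 1.3529, -0.5882, -0.5882).
‖u_2‖ = 3.7101, so q_2 = (0.9037, 0.3647, -0.1586, -0.1586).
r_{13} = q_1·w_3 = 1.7150; r_{23} = q_2·w_3 = -0.1268.
u_3 = w_3 − 1.7150·q_1 + 0.1268·q_2 = (-1.1795, 2.7521, -3.1966, 2.8034).
‖u_3‖ = 5.2003, so q_3 = (-0.2268, 0.5292, -0.6147, 0.5391).
Qᵀb = (0.1715, -0.1744, 2.4391).
Back-substitute: x_3 = 2.4391/5.2003 = 0.4690.
x_2 = (-0.1744 + 0.1268·0.4690)/3.7101 = -0.0310.
x_1 = (0.1715 − 3.7730·(-0.0310) − 1.7150·0.4690)/5.8310 = -0.0885.

x = (-0.0885, -0.0310, 0.4690)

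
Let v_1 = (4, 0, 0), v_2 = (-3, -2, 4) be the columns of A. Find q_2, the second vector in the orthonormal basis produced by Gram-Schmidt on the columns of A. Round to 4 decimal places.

v_1 = (4, 0, 0); ‖v_1‖ = 4.0000, so q_1 = (1.0000, 0.0000, 0.0000).
q_1·v_2 = 1.0000·(-3) + 0.0000·(-2) + 0.0000·4 = -3.0000.
u_2 = v_2 + 3.0000·q_1 = (0.0000, -2.0000, 4.0000).
‖u_2‖ = 4.4721, so q_2 = (0.0000, -0.4472, 0.8944).

q_2 = (0.0000, -0.4472, 0.8944)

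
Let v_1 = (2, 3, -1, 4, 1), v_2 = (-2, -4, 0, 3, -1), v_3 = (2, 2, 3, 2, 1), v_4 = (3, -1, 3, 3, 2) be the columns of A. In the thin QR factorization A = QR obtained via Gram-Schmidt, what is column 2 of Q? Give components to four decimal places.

v_1 = (2, 3, -1, 4, 1); ‖v_1‖ = 5.5678, so q_1 = (0.3592, 0.5388, -0.1796, 0.7184, 0.1796).
q_1·v_2 = 0.3592·(-2) + 0.5388·(-4) + (-0.1796)·0 + 0.7184·3 + 0.1796·(-1) = -0.8980.
u_2 = v_2 + 0.8980·q_1 = (-1.6774, -3.5161, -0.1613, 3.6452, -0.8387).
‖u_2‖ = 5.4031, so q_2 = (-0.3105, -0.6508, -0.0299, 0.6746, -0.1552).

q_2 = (-0.3105, -0.6508, -0.0299, 0.6746, -0.1552)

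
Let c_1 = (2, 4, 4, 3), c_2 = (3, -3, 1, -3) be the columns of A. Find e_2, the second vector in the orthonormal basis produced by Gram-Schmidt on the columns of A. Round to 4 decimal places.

e_1 = c_1/‖c_1‖ = (2, 4, 4, 3)/6.7082 = (0.2981, 0.5963, 0.5963, 0.4472).
r_{12} = e_1·c_2 = -1.6398.
u_2 = c_2 + 1.6398·e_1 = (3.4889, -2.0222, 1.9778, -2.2667).
‖u_2‖ = 5.0310, so e_2 = (0.6935, -0.4020, 0.3931, -0.4505).

e_2 = (0.6935, -0.4020, 0.3931, -0.4505)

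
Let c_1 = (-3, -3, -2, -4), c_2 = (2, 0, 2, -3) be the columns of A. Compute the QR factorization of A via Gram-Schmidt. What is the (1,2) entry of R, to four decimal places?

r_{12} = 0.3244

q_1 = c_1/‖c_1‖ = (-3, -3, -2, -4)/6.1644 = (-0.4867, -0.4867, -0.3244, -0.6489).
r_{12} = q_1·c_2 = 0.3244.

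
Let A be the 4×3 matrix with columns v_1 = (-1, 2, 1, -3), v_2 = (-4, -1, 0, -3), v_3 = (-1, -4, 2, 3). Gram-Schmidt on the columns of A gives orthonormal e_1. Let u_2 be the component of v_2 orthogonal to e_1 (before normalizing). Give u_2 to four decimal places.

v_1 = (-1, 2, 1, -3); ‖v_1‖ = 3.8730, so e_1 = (-0.2582, 0.5164, 0.2582, -0.7746).
e_1·v_2 = (-0.2582)·(-4) + 0.5164·(-1) + 0.2582·0 + (-0.7746)·(-3) = 2.8402.
u_2 = v_2 − 2.8402·e_1 = (-3.2667, -2.4667, -0.7333, -0.8000).

u_2 = (-3.2667, -2.4667, -0.7333, -0.8000)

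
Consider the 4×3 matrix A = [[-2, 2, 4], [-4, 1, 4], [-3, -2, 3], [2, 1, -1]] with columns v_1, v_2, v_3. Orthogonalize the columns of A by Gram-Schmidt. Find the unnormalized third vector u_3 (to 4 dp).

v_1 = (-2, -4, -3, 2); ‖v_1‖ = 5.7446, so e_1 = (-0.3482, -0.6963, -0.5222, 0.3482).
e_1·v_2 = (-0.3482)·2 + (-0.6963)·1 + (-0.5222)·(-2) + 0.3482·1 = 0.0000.
u_2 = v_2 + 0.0000·e_1 = (2.0000, 1.0000, -2.0000, 1.0000).
‖u_2‖ = 3.1623, so e_2 = (0.6325, 0.3162, -0.6325, 0.3162).
e_1·v_3 = (-0.3482)·4 + (-0.6963)·4 + (-0.5222)·3 + 0.3482·(-1) = -6.0927; e_2·v_3 = 0.6325·4 + 0.3162·4 + (-0.6325)·3 + 0.3162·(-1) = 1.5811.
u_3 = v_3 + 6.0927·e_1 − 1.5811·e_2 = (0.8788, -0.7424, 0.8182, 0.6212).

u_3 = (0.8788, -0.7424, 0.8182, 0.6212)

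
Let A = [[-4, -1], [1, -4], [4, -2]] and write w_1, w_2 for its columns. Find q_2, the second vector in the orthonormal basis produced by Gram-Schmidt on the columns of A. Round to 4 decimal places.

q_2 = (-0.4512, -0.8607, -0.2360)

w_1 = (-4, 1, 4); ‖w_1‖ = 5.7446, so q_1 = (-0.6963, 0.1741, 0.6963).
q_1·w_2 = (-0.6963)·(-1) + 0.1741·(-4) + 0.6963·(-2) = -1.3926.
u_2 = w_2 + 1.3926·q_1 = (-1.9697, -3.7576, -1.0303).
‖u_2‖ = 4.3658, so q_2 = (-0.4512, -0.8607, -0.2360).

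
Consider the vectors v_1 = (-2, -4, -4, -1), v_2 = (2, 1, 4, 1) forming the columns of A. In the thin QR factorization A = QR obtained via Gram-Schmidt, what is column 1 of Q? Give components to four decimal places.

q_1 = (-0.3288, -0.6576, -0.6576, -0.1644)

q_1 = v_1/‖v_1‖ = (-2, -4, -4, -1)/6.0828 = (-0.3288, -0.6576, -0.6576, -0.1644).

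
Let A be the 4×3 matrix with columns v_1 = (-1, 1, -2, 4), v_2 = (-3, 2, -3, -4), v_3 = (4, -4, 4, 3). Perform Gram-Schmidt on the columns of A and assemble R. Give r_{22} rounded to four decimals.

r_{22} = 6.0715

v_1 = (-1, 1, -2, 4); ‖v_1‖ = 4.6904, so e_1 = (-0.2132, 0.2132, -0.4264, 0.8528).
e_1·v_2 = (-0.2132)·(-3) + 0.2132·2 + (-0.4264)·(-3) + 0.8528·(-4) = -1.0660.
u_2 = v_2 + 1.0660·e_1 = (-3.2273, 2.2273, -3.4545, -3.0909).
r_{22} = ‖u_2‖ = 6.0715.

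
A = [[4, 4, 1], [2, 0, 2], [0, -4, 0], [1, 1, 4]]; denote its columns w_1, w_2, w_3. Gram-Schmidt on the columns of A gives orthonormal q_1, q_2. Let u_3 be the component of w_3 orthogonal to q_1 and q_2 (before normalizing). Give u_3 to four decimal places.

w_1 = (4, 2, 0, 1); ‖w_1‖ = 4.5826, so q_1 = (0.8729, 0.4364, 0.0000, 0.2182).
q_1·w_2 = 0.8729·4 + 0.4364·0 + 0.0000·(-4) + 0.2182·1 = 3.7097.
u_2 = w_2 − 3.7097·q_1 = (0.7619, -1.6190, -4.0000, 0.1905).
‖u_2‖ = 4.3861, so q_2 = (0.1737, -0.3691, -0.9120, 0.0434).
q_1·w_3 = 0.8729·1 + 0.4364·2 + 0.0000·0 + 0.2182·4 = 2.6186; q_2·w_3 = 0.1737·1 + (-0.3691)·2 + (-0.9120)·0 + 0.0434·4 = -0.3908.
u_3 = w_3 − 2.6186·q_1 + 0.3908·q_2 = (-1.2178, 0.7129, -0.3564, 3.4455).

u_3 = (-1.2178, 0.7129, -0.3564, 3.4455)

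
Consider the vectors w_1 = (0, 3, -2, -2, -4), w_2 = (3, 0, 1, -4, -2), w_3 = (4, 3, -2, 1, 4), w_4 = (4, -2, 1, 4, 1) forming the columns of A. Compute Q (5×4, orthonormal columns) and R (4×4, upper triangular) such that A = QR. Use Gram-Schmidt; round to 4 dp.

Q = [[0.0000, 0.6116, 0.5924, 0.5209], [0.5222, -0.2595, 0.5145, -0.2123], [-0.3482, 0.3768, -0.3438, 0.0391], [-0.3482, -0.6425, 0.1060, 0.6532], [-0.6963, -0.0618, 0.5048, -0.5054]], R = [[5.7446, 2.4371, -0.8704, -3.4816], [0.0000, 4.9052, 0.0247, 0.7104], [0.0000, 0.0000, 6.7262, 1.9256], [0.0000, 0.0000, 0.0000, 4.6547]]

w_1 = (0, 3, -2, -2, -4); ‖w_1‖ = 5.7446, so e_1 = (0.0000, 0.5222, -0.3482, -0.3482, -0.6963).
e_1·w_2 = 0.0000·3 + 0.5222·0 + (-0.3482)·1 + (-0.3482)·(-4) + (-0.6963)·(-2) = 2.4371.
u_2 = w_2 − 2.4371·e_1 = (3.0000, -1.2727, 1.8485, -3.1515, -0.3030).
‖u_2‖ = 4.9052, so e_2 = (0.6116, -0.2595, 0.3768, -0.6425, -0.0618).
e_1·w_3 = 0.0000·4 + 0.5222·3 + (-0.3482)·(-2) + (-0.3482)·1 + (-0.6963)·4 = -0.8704; e_2·w_3 = 0.6116·4 + (-0.2595)·3 + 0.3768·(-2) + (-0.6425)·1 + (-0.0618)·4 = 0.0247.
u_3 = w_3 + 0.8704·e_1 − 0.0247·e_2 = (3.9849, 3.4610, -2.3123, 0.7128, 3.3955).
‖u_3‖ = 6.7262, so e_3 = (0.5924, 0.5145, -0.3438, 0.1060, 0.5048).
e_1·w_4 = 0.0000·4 + 0.5222·(-2) + (-0.3482)·1 + (-0.3482)·4 + (-0.6963)·1 = -3.4816; e_2·w_4 = 0.6116·4 + (-0.2595)·(-2) + 0.3768·1 + (-0.6425)·4 + (-0.0618)·1 = 0.7104; e_3·w_4 = 0.5924·4 + 0.5145·(-2) + (-0.3438)·1 + 0.1060·4 + 0.5048·1 = 1.9256.
u_4 = w_4 + 3.4816·e_1 − 0.7104·e_2 − 1.9256·e_3 = (2.4247, -0.9883, 0.1821, 3.0403, -2.3524).
‖u_4‖ = 4.6547, so e_4 = (0.5209, -0.2123, 0.0391, 0.6532, -0.5054).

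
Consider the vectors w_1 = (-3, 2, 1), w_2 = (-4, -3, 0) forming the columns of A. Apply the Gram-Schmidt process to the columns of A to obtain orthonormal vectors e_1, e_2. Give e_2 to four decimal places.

e_2 = (-0.5731, -0.8145, -0.0905)

w_1 = (-3, 2, 1); ‖w_1‖ = 3.7417, so e_1 = (-0.8018, 0.5345, 0.2673).
e_1·w_2 = (-0.8018)·(-4) + 0.5345·(-3) + 0.2673·0 = 1.6036.
u_2 = w_2 − 1.6036·e_1 = (-2.7143, -3.8571, -0.4286).
‖u_2‖ = 4.7359, so e_2 = (-0.5731, -0.8145, -0.0905).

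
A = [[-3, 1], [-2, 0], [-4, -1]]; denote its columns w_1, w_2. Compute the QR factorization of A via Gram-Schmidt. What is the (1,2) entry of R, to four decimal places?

r_{12} = 0.1857

w_1 = (-3, -2, -4); ‖w_1‖ = 5.3852, so e_1 = (-0.5571, -0.3714, -0.7428).
r_{12} = e_1·w_2 = 0.1857.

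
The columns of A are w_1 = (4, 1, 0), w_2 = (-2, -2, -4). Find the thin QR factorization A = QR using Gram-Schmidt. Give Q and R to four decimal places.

e_1 = w_1/‖w_1‖ = (4, 1, 0)/4.1231 = (0.9701, 0.2425, 0.0000).
r_{12} = e_1·w_2 = -2.4254.
u_2 = w_2 + 2.4254·e_1 = (0.3529, -1.4118, -4.0000).
‖u_2‖ = 4.2565, so e_2 = (0.0829, -0.3317, -0.9397).

Q = [[0.9701, 0.0829], [0.2425, -0.3317], [0.0000, -0.9397]], R = [[4.1231, -2.4254], [0.0000, 4.2565]]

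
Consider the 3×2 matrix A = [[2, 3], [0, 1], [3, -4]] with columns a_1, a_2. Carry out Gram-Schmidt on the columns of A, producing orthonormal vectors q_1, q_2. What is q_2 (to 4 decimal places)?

q_1 = a_1/‖a_1‖ = (2, 0, 3)/3.6056 = (0.5547, 0.0000, 0.8321).
r_{12} = q_1·a_2 = -1.6641.
u_2 = a_2 + 1.6641·q_1 = (3.9231, 1.0000, -2.6154).
‖u_2‖ = 4.8198, so q_2 = (0.8139, 0.2075, -0.5426).

q_2 = (0.8139, 0.2075, -0.5426)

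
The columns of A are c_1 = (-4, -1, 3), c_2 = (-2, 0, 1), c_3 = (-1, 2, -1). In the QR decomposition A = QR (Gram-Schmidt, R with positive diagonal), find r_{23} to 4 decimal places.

r_{23} = 2.4188

c_1 = (-4, -1, 3); ‖c_1‖ = 5.0990, so q_1 = (-0.7845, -0.1961, 0.5883).
q_1·c_2 = (-0.7845)·(-2) + (-0.1961)·0 + 0.5883·1 = 2.1573.
u_2 = c_2 − 2.1573·q_1 = (-0.3077, 0.4231, -0.2692).
‖u_2‖ = 0.5883, so q_2 = (-0.5230, 0.7191, -0.4576).
r_{23} = q_2·c_3 = 2.4188.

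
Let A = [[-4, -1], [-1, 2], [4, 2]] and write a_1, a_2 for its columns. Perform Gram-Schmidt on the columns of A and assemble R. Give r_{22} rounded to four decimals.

r_{22} = 2.4433

a_1 = (-4, -1, 4); ‖a_1‖ = 5.7446, so e_1 = (-0.6963, -0.1741, 0.6963).
e_1·a_2 = (-0.6963)·(-1) + (-0.1741)·2 + 0.6963·2 = 1.7408.
u_2 = a_2 − 1.7408·e_1 = (0.2121, 2.3030, 0.7879).
r_{22} = ‖u_2‖ = 2.4433.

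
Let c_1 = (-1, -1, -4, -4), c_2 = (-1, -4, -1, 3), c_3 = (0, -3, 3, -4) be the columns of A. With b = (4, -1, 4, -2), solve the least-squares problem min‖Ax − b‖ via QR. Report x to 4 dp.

x = (-0.5084, -0.3434, 0.7508)

e_1 = c_1/‖c_1‖ = (-1, -1, -4, -4)/5.8310 = (-0.1715, -0.1715, -0.6860, -0.6860).
r_{12} = e_1·c_2 = -0.5145.
u_2 = c_2 + 0.5145·e_1 = (-1.0882, -4.0882, -1.3529, 2.6471).
‖u_2‖ = 5.1706, so e_2 = (-0.2105, -0.7907, -0.2617, 0.5119).
r_{13} = e_1·c_3 = 1.2005; r_{23} = e_2·c_3 = -0.4607.
u_3 = c_3 − 1.2005·e_1 + 0.4607·e_2 = (0.1089, -3.1584, 3.7030, -2.9406).
‖u_3‖ = 5.6874, so e_3 = (0.0191, -0.5553, 0.6511, -0.5170).
Qᵀb = (-1.8865, -2.1217, 4.2703).
Back-substitute: x_3 = 4.2703/5.6874 = 0.7508.
x_2 = (-2.1217 + 0.4607·0.7508)/5.1706 = -0.3434.
x_1 = (-1.8865 + 0.5145·(-0.3434) − 1.2005·0.7508)/5.8310 = -0.5084.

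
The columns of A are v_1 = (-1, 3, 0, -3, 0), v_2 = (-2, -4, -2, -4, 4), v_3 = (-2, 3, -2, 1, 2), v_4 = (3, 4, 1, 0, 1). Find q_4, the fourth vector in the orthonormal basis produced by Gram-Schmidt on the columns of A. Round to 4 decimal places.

q_1 = v_1/‖v_1‖ = (-1, 3, 0, -3, 0)/4.3589 = (-0.2294, 0.6882, 0.0000, -0.6882, 0.0000).
r_{12} = q_1·v_2 = 0.4588.
u_2 = v_2 − 0.4588·q_1 = (-1.8947, -4.3158, -2.0000, -3.6842, 4.0000).
‖u_2‖ = 7.4692, so q_2 = (-0.2537, -0.5778, -0.2678, -0.4933, 0.5355).
r_{13} = q_1·v_3 = 1.8353; r_{23} = q_2·v_3 = -0.1127.
u_3 = v_3 − 1.8353·q_1 + 0.1127·q_2 = (-1.6075, 1.6717, -2.0302, 2.2075, 2.0604).
‖u_3‖ = 4.3150, so q_3 = (-0.3726, 0.3874, -0.4705, 0.5116, 0.4775).
r_{14} = q_1·v_4 = 2.0647; r_{24} = q_2·v_4 = -2.8045; r_{34} = q_3·v_4 = 0.4390.
u_4 = v_4 − 2.0647·q_1 + 2.8045·q_2 − 0.4390·q_3 = (2.9258, 0.7884, 0.4556, -0.1869, 2.2923).
‖u_4‖ = 3.8313, so q_4 = (0.7637, 0.2058, 0.1189, -0.0488, 0.5983).

q_4 = (0.7637, 0.2058, 0.1189, -0.0488, 0.5983)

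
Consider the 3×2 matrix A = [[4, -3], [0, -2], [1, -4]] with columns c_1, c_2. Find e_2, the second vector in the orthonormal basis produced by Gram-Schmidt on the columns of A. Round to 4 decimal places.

e_2 = (0.2048, -0.5356, -0.8192)

c_1 = (4, 0, 1); ‖c_1‖ = 4.1231, so e_1 = (0.9701, 0.0000, 0.2425).
e_1·c_2 = 0.9701·(-3) + 0.0000·(-2) + 0.2425·(-4) = -3.8806.
u_2 = c_2 + 3.8806·e_1 = (0.7647, -2.0000, -3.0588).
‖u_2‖ = 3.7338, so e_2 = (0.2048, -0.5356, -0.8192).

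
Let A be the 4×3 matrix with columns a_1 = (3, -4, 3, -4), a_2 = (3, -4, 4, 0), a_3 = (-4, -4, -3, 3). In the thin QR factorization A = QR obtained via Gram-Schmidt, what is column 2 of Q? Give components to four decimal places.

a_1 = (3, -4, 3, -4); ‖a_1‖ = 7.0711, so e_1 = (0.4243, -0.5657, 0.4243, -0.5657).
e_1·a_2 = 0.4243·3 + (-0.5657)·(-4) + 0.4243·4 + (-0.5657)·0 = 5.2326.
u_2 = a_2 − 5.2326·e_1 = (0.7800, -1.0400, 1.7800, 2.9600).
‖u_2‖ = 3.6905, so e_2 = (0.2114, -0.2818, 0.4823, 0.8021).

e_2 = (0.2114, -0.2818, 0.4823, 0.8021)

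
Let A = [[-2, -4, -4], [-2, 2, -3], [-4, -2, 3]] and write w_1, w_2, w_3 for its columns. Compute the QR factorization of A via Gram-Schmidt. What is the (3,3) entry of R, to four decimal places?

e_1 = w_1/‖w_1‖ = (-2, -2, -4)/4.8990 = (-0.4082, -0.4082, -0.8165).
r_{12} = e_1·w_2 = 2.4495.
u_2 = w_2 − 2.4495·e_1 = (-3.0000, 3.0000, 0.0000).
‖u_2‖ = 4.2426, so e_2 = (-0.7071, 0.7071, 0.0000).
r_{13} = e_1·w_3 = 0.4082; r_{23} = e_2·w_3 = 0.7071.
u_3 = w_3 − 0.4082·e_1 − 0.7071·e_2 = (-3.3333, -3.3333, 3.3333).
r_{33} = ‖u_3‖ = 5.7735.

r_{33} = 5.7735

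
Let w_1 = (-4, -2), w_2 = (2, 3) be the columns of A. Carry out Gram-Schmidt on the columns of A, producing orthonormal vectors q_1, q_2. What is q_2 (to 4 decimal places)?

q_2 = (-0.4472, 0.8944)

w_1 = (-4, -2); ‖w_1‖ = 4.4721, so q_1 = (-0.8944, -0.4472).
q_1·w_2 = (-0.8944)·2 + (-0.4472)·3 = -3.1305.
u_2 = w_2 + 3.1305·q_1 = (-0.8000, 1.6000).
‖u_2‖ = 1.7889, so q_2 = (-0.4472, 0.8944).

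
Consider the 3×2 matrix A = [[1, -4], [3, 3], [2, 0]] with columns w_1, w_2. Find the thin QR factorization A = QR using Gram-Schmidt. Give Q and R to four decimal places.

w_1 = (1, 3, 2); ‖w_1‖ = 3.7417, so e_1 = (0.2673, 0.8018, 0.5345).
e_1·w_2 = 0.2673·(-4) + 0.8018·3 + 0.5345·0 = 1.3363.
u_2 = w_2 − 1.3363·e_1 = (-4.3571, 1.9286, -0.7143).
‖u_2‖ = 4.8181, so e_2 = (-0.9043, 0.4003, -0.1482).

Q = [[0.2673, -0.9043], [0.8018, 0.4003], [0.5345, -0.1482]], R = [[3.7417, 1.3363], [0.0000, 4.8181]]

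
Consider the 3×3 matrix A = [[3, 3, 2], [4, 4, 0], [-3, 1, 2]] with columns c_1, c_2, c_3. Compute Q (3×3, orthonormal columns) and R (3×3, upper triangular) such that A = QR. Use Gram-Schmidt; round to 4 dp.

Q = [[0.5145, 0.3087, 0.8000], [0.6860, 0.4116, -0.6000], [-0.5145, 0.8575, 0.0000]], R = [[5.8310, 3.7730, 0.0000], [0.0000, 3.4300, 2.3324], [0.0000, 0.0000, 1.6000]]

c_1 = (3, 4, -3); ‖c_1‖ = 5.8310, so e_1 = (0.5145, 0.6860, -0.5145).
e_1·c_2 = 0.5145·3 + 0.6860·4 + (-0.5145)·1 = 3.7730.
u_2 = c_2 − 3.7730·e_1 = (1.0588, 1.4118, 2.9412).
‖u_2‖ = 3.4300, so e_2 = (0.3087, 0.4116, 0.8575).
e_1·c_3 = 0.5145·2 + 0.6860·0 + (-0.5145)·2 = 0.0000; e_2·c_3 = 0.3087·2 + 0.4116·0 + 0.8575·2 = 2.3324.
u_3 = c_3 + 0.0000·e_1 − 2.3324·e_2 = (1.2800, -0.9600, 0.0000).
‖u_3‖ = 1.6000, so e_3 = (0.8000, -0.6000, 0.0000).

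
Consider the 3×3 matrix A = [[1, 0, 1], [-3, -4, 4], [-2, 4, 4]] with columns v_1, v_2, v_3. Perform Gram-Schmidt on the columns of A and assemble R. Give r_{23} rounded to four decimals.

r_{23} = 0.9773

v_1 = (1, -3, -2); ‖v_1‖ = 3.7417, so e_1 = (0.2673, -0.8018, -0.5345).
e_1·v_2 = 0.2673·0 + (-0.8018)·(-4) + (-0.5345)·4 = 1.0690.
u_2 = v_2 − 1.0690·e_1 = (-0.2857, -3.1429, 4.5714).
‖u_2‖ = 5.5549, so e_2 = (-0.0514, -0.5658, 0.8230).
r_{23} = e_2·v_3 = 0.9773.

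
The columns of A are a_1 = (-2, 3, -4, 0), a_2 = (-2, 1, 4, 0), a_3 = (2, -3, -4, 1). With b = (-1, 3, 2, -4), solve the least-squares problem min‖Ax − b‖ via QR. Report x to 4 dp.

e_1 = a_1/‖a_1‖ = (-2, 3, -4, 0)/5.3852 = (-0.3714, 0.5571, -0.7428, 0.0000).
r_{12} = e_1·a_2 = -1.6713.
u_2 = a_2 + 1.6713·e_1 = (-2.6207, 1.9310, 2.7586, 0.0000).
‖u_2‖ = 4.2670, so e_2 = (-0.6142, 0.4526, 0.6465, 0.0000).
r_{13} = e_1·a_3 = 0.5571; r_{23} = e_2·a_3 = -5.1721.
u_3 = a_3 − 0.5571·e_1 + 5.1721·e_2 = (-0.9697, -0.9697, -0.2424, 1.0000).
‖u_3‖ = 1.7145, so e_3 = (-0.5656, -0.5656, -0.1414, 0.5833).
Qᵀb = (0.5571, 3.2649, -3.7471).
Back-substitute: x_3 = -3.7471/1.7145 = -2.1856.
x_2 = (3.2649 + 5.1721·(-2.1856))/4.2670 = -1.8840.
x_1 = (0.5571 + 1.6713·(-1.8840) − 0.5571·(-2.1856))/5.3852 = -0.2552.

x = (-0.2552, -1.8840, -2.1856)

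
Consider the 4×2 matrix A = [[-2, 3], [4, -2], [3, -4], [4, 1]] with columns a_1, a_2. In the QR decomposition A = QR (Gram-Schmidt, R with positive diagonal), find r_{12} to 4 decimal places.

r_{12} = -3.2796

q_1 = a_1/‖a_1‖ = (-2, 4, 3, 4)/6.7082 = (-0.2981, 0.5963, 0.4472, 0.5963).
r_{12} = q_1·a_2 = -3.2796.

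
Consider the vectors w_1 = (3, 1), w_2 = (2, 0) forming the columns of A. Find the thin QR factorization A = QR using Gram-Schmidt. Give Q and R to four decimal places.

e_1 = w_1/‖w_1‖ = (3, 1)/3.1623 = (0.9487, 0.3162).
r_{12} = e_1·w_2 = 1.8974.
u_2 = w_2 − 1.8974·e_1 = (0.2000, -0.6000).
‖u_2‖ = 0.6325, so e_2 = (0.3162, -0.9487).

Q = [[0.9487, 0.3162], [0.3162, -0.9487]], R = [[3.1623, 1.8974], [0.0000, 0.6325]]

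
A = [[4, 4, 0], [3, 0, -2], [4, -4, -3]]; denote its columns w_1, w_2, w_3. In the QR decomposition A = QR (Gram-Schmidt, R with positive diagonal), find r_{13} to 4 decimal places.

r_{13} = -2.8111

w_1 = (4, 3, 4); ‖w_1‖ = 6.4031, so q_1 = (0.6247, 0.4685, 0.6247).
r_{13} = q_1·w_3 = -2.8111.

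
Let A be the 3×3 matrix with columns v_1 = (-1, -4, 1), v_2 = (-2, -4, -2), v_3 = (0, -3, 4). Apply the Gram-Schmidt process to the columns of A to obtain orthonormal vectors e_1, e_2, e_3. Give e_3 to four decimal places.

e_3 = (-0.9045, 0.3015, 0.3015)

v_1 = (-1, -4, 1); ‖v_1‖ = 4.2426, so e_1 = (-0.2357, -0.9428, 0.2357).
e_1·v_2 = (-0.2357)·(-2) + (-0.9428)·(-4) + 0.2357·(-2) = 3.7712.
u_2 = v_2 − 3.7712·e_1 = (-1.1111, -0.4444, -2.8889).
‖u_2‖ = 3.1269, so e_2 = (-0.3553, -0.1421, -0.9239).
e_1·v_3 = (-0.2357)·0 + (-0.9428)·(-3) + 0.2357·4 = 3.7712; e_2·v_3 = (-0.3553)·0 + (-0.1421)·(-3) + (-0.9239)·4 = -3.2691.
u_3 = v_3 − 3.7712·e_1 + 3.2691·e_2 = (-0.2727, 0.0909, 0.0909).
‖u_3‖ = 0.3015, so e_3 = (-0.9045, 0.3015, 0.3015).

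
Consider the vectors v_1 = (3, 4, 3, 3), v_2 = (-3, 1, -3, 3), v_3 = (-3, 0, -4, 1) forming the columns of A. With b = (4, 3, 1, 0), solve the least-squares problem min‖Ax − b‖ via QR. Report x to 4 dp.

e_1 = v_1/‖v_1‖ = (3, 4, 3, 3)/6.5574 = (0.4575, 0.6100, 0.4575, 0.4575).
r_{12} = e_1·v_2 = -0.7625.
u_2 = v_2 + 0.7625·e_1 = (-2.6512, 1.4651, -2.6512, 3.3488).
‖u_2‖ = 5.2363, so e_2 = (-0.5063, 0.2798, -0.5063, 0.6395).
r_{13} = e_1·v_3 = -2.7450; r_{23} = e_2·v_3 = 4.1837.
u_3 = v_3 + 2.7450·e_1 − 4.1837·e_2 = (0.3740, 0.5038, -0.6260, -0.4198).
‖u_3‖ = 0.9807, so e_3 = (0.3814, 0.5137, -0.6383, -0.4281).
Qᵀb = (4.1175, -1.6921, 2.4285).
Back-substitute: x_3 = 2.4285/0.9807 = 2.4762.
x_2 = (-1.6921 − 4.1837·2.4762)/5.2363 = -2.3016.
x_1 = (4.1175 + 0.7625·(-2.3016) + 2.7450·2.4762)/6.5574 = 1.3968.

x = (1.3968, -2.3016, 2.4762)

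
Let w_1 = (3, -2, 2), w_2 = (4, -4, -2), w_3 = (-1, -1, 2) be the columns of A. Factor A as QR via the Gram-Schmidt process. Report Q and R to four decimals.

e_1 = w_1/‖w_1‖ = (3, -2, 2)/4.1231 = (0.7276, -0.4851, 0.4851).
r_{12} = e_1·w_2 = 3.8806.
u_2 = w_2 − 3.8806·e_1 = (1.1765, -2.1176, -3.8824).
‖u_2‖ = 4.5762, so e_2 = (0.2571, -0.4628, -0.8484).
r_{13} = e_1·w_3 = 0.7276; r_{23} = e_2·w_3 = -1.4911.
u_3 = w_3 − 0.7276·e_1 + 1.4911·e_2 = (-1.1461, -1.3371, 0.3820).
‖u_3‖ = 1.8020, so e_3 = (-0.6360, -0.7420, 0.2120).

Q = [[0.7276, 0.2571, -0.6360], [-0.4851, -0.4628, -0.7420], [0.4851, -0.8484, 0.2120]], R = [[4.1231, 3.8806, 0.7276], [0.0000, 4.5762, -1.4911], [0.0000, 0.0000, 1.8020]]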